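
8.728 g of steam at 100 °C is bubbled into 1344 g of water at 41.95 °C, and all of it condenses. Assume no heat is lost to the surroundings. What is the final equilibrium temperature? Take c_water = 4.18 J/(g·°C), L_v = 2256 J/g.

Setting the total heat transfer to zero:
condense steam: −8.728·2256 = −19690; condensate cools 100→T: 8.728·4.18·(T − 100) = 36.48(T − 100); water warms: 1344·4.18·(T − 41.95) = 5617.9(T − 41.95)
5654.4 T = 19690 + 3648.3 + 235672 = 259010
T ≈ 45.81 °C — below 100 °C, confirming all the steam condensed.

T_f ≈ 45.8 °C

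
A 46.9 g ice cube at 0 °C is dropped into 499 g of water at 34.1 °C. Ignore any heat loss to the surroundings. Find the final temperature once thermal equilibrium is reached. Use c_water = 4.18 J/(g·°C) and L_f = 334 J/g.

T_f ≈ 24.3 °C

Setting the total heat transfer to zero:
latent heat to melt: 46.9·334 = 15665; warm the meltwater: 196.04 T; water cools: 499·4.18·(T − 34.1) = 2085.8(T − 34.1)
2281.9 T = 71126 − 15665 = 55462
T ≈ 24.31 °C — above 0 °C, consistent with complete melting.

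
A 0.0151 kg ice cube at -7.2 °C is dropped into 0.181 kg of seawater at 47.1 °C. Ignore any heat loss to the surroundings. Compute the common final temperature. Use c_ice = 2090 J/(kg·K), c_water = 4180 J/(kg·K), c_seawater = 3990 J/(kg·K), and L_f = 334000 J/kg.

T_f ≈ 36.6 °C

Energy balance with sensible and latent terms:
ice -7.2→0 °C: 0.0151·2090·7.2 = 227.22
  latent heat to melt: 0.0151·334000 = 5043.4
  warm the meltwater: 63.12 T
  seawater cools: 0.181·3990·(T − 47.1) = 722.19(T − 47.1)
785.31 T = 34015 − 5270.6 = 28745
T ≈ 36.60 °C (positive, so assuming full melt was valid).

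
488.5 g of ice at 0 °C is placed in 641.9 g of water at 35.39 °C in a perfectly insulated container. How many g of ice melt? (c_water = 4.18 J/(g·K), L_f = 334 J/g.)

m_melted ≈ 284 g

Cooling the water to 0 °C releases 641.9·4.18·35.39 = 94956 J.
Melting all 488.5 g of ice would need 488.5·334 = 163159 J.
94956 J < 163159 J, so only part of the ice melts and the system sits at 0 °C.
Mass melted = 94956/334 ≈ 284.3 g.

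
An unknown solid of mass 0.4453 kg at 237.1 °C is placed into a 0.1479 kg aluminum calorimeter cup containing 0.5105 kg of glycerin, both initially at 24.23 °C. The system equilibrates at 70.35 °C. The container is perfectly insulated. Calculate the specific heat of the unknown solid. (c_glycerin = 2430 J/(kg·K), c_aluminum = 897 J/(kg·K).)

c ≈ 853 J/(kg·K)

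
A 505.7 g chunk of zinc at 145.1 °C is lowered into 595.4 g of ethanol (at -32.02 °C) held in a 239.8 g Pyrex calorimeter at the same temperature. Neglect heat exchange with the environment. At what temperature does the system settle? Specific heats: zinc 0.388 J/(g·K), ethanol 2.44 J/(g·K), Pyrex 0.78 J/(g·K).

T_f ≈ -13.1 °C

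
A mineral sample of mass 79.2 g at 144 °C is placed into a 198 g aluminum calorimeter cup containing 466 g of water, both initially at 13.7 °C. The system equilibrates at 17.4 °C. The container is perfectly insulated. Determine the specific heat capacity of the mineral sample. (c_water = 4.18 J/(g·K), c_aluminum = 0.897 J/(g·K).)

c ≈ 0.784 J/(g·K)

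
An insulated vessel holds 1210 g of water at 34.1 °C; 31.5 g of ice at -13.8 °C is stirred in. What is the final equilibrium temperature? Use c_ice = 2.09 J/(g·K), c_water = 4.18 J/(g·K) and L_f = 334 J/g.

T_f ≈ 31.0 °C

Heat gained plus heat lost sum to zero:
ice -13.8→0 °C: 31.5·2.09·13.8 = 908.52; fusion: m_ice L_f = 31.5·334 = 10521; warm the meltwater: 131.67 T; water cools: 1210·4.18·(T − 34.1) = 5057.8(T − 34.1)
5189.5 T = 172471 − 11430 = 161041
T ≈ 31.03 °C (positive, so assuming full melt was valid).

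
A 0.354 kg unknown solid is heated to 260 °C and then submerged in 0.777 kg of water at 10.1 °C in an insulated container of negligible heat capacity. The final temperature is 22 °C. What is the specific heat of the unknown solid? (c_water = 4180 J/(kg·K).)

c ≈ 459 J/(kg·K)

Conservation of energy gives ΣQ = 0:
0.354·c·(22 − 260) + 0.777·4180·(22 − 10.1) = 0
-84.25 c = -38650
c = -38650/-84.25 ≈ 458.7 J/(kg·K)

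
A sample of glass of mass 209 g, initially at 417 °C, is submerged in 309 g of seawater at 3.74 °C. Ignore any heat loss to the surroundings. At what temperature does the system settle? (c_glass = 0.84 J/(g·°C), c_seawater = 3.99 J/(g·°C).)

T_f ≈ 55.3 °C

Setting the total heat transfer to zero:
209×0.84×(T − 417) + 309×3.99×(T − 3.74) = 0
175.56(T − 417) + 1232.9(T − 3.74) = 0
(175.56 + 1232.9) T = 175.56×417 + 1232.9×3.74
T = 77820/1408.5 ≈ 55.25 °C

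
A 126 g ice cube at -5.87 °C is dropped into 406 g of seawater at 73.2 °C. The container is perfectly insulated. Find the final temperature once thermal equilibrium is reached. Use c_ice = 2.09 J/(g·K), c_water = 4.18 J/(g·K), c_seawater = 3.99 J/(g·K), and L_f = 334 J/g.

T_f ≈ 34.9 °C

Taking heat into each body as positive, Σ m c ΔT = 0:
ice -5.87→0 °C: 126·2.09·5.87 = 1545.8
  fusion: m_ice L_f = 126·334 = 42084
  meltwater 0→T: 126·4.18·T = 526.68 T
  seawater cools: 406·3.99·(T − 73.2) = 1619.9(T − 73.2)
2146.6 T = 118580 − 43630 = 74950
T ≈ 34.92 °C — above 0 °C, consistent with complete melting.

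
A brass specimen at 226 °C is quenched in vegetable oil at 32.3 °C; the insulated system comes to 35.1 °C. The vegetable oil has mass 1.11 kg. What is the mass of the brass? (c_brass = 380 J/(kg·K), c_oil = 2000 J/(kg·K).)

m ≈ 0.0857 kg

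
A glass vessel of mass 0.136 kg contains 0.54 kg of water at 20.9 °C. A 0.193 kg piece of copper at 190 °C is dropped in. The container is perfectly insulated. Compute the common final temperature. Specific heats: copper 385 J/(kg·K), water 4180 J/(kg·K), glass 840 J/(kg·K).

T_f ≈ 26.0 °C

With ΣQ=0 the equilibrium temperature is the m·c-weighted mean:
T_f = (74.31·190 + 2257.2·20.9 + 114.24·20.9) / (74.31 + 2257.2 + 114.24)
    = 63681 / 2445.7 ≈ 26.04 °C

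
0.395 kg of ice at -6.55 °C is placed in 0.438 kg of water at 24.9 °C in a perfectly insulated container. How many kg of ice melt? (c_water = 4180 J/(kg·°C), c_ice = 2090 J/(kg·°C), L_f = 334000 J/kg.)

m_melted ≈ 0.12 kg

Water can give up m c ΔT = 0.438×4180×24.9 = 45588 J before reaching 0 °C.
Warming the ice to 0 °C takes 0.395×2090×6.55 = 5407.4 J, leaving 40181 J for melting.
Fully melting the ice requires m_ice L_f = 0.395×334000 = 131930 J.
40181 J < 131930 J, so only part of the ice melts and the system sits at 0 °C.
m_melted×334000 = 40181  ⇒  m_melted ≈ 0.1203 kg.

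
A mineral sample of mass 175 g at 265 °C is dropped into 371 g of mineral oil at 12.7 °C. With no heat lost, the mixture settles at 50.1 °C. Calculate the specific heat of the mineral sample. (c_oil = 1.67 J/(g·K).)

c ≈ 0.616 J/(g·K)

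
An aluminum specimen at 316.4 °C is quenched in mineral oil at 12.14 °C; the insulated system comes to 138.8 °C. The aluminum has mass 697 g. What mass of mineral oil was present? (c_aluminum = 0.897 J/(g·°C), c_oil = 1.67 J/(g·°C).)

m ≈ 525 g

Heat lost by the aluminum = heat gained by the oil:
697·0.897·(316.4 − 138.8) = m·1.67·(138.8 − 12.14)
211.52 m = 111037  ⇒  m ≈ 524.9 g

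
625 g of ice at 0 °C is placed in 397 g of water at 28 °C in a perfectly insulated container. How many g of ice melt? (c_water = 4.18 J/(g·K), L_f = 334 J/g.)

m_melted ≈ 139 g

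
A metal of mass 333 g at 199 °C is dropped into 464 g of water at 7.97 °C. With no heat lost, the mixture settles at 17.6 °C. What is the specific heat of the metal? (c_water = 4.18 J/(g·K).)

c ≈ 0.309 J/(g·K)

m_s c (T_s − T_f) = m_water c_water (T_f − T_0):
333·c·(199 − 17.6) = 464·4.18·(17.6 − 7.97)
60406 c = 18678  ⇒  c ≈ 0.3092 J/(g·K)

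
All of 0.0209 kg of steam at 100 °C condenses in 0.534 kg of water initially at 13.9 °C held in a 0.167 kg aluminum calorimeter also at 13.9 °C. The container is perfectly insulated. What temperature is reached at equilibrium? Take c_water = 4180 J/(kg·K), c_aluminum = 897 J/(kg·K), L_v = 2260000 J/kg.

T_f ≈ 36.1 °C

Energy balance with sensible and latent terms:
condense steam: −0.0209×2260000 = −47234; condensed water 100 °C→T: 87.36(T − 100); original water: 2232.1(T − 13.9); aluminum cup: 0.167×897×(T − 13.9) = 149.8(T − 13.9)
2469.3 T = 47234 + 8736.2 + 33109 = 89079
T ≈ 36.07 °C — below 100 °C, confirming all the steam condensed.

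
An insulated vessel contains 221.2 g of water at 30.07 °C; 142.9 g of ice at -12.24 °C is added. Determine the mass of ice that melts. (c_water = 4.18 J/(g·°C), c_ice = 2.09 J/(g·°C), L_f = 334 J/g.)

m_melted ≈ 72.3 g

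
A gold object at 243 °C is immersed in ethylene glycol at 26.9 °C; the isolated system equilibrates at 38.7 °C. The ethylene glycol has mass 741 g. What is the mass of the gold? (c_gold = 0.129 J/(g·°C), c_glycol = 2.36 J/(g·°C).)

m ≈ 783 g

|Q_gold| = |Q_glycol|:
m·0.129·(243 − 38.7) = 741·2.36·(38.7 − 26.9)
26.35 m = 20635  ⇒  m ≈ 783 g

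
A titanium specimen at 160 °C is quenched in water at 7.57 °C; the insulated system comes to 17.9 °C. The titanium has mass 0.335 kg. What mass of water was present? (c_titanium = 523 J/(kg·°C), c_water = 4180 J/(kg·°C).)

m ≈ 0.577 kg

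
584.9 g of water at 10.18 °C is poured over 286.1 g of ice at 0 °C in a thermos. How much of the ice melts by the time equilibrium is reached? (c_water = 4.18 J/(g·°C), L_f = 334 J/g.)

Heat available from the water dropping to 0 °C: 584.9·4.18·10.18 = 24889 J.
Melting all 286.1 g of ice would need 286.1·334 = 95557 J.
That's not enough to melt it all — equilibrium is at 0 °C with ice remaining.
m_melt = 24889 / L_f = 74.52 g.

m_melted ≈ 74.5 g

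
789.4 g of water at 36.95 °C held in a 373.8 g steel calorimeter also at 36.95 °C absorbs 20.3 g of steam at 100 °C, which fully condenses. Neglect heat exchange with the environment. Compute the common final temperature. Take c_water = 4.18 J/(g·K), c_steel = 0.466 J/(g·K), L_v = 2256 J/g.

Net heat exchanged in the isolated system is zero:
steam→water at 100 °C releases m L_v = 20.3×2256 = 45797
  condensate cools 100→T: 20.3×4.18×(T − 100) = 84.85(T − 100)
  original water: 3299.7(T − 36.95)
  cup: 174.19(T − 36.95)
3558.7 T = 45797 + 8485.4 + 128360 = 182642
T ≈ 51.32 °C — below 100 °C, confirming all the steam condensed.

T_f ≈ 51.3 °C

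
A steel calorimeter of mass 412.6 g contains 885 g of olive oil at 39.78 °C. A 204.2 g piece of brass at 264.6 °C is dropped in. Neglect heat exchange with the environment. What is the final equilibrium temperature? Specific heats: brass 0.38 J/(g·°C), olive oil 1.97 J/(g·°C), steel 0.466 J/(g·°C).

T_f ≈ 48.4 °C

Net heat exchanged in the isolated system is zero:
204.2·0.38·(T − 264.6) + 885·1.97·(T − 39.78) + 412.6·0.466·(T − 39.78) = 0
77.6(T − 264.6) + 1743.5(T − 39.78) + 192.27(T − 39.78) = 0
(77.6 + 1743.5 + 192.27) T = 77.6·264.6 + 1743.5·39.78 + 192.27·39.78
T ≈ 48.44 °C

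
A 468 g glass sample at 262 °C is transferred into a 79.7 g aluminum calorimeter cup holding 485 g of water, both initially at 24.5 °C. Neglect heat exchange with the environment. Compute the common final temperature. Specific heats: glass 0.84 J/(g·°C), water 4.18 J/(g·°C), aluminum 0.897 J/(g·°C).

Heat gained plus heat lost sum to zero:
468*0.84*(T − 262) + 485*4.18*(T − 24.5) + 79.7*0.897*(T − 24.5) = 0
2491.9 T = 154418
T = 154418/2491.9 ≈ 61.97 °C

T_f ≈ 62.0 °C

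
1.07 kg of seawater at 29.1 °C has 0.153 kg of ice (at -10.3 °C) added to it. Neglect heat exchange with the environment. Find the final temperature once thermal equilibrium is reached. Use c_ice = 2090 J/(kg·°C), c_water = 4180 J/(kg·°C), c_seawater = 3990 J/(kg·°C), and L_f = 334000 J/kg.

Conservation of energy gives ΣQ = 0:
ice -10.3→0 °C: 0.153×2090×10.3 = 3293.6; melt ice: 0.153×334000 = 51102; warm the meltwater: 639.54 T; seawater: 4269.3(T − 29.1)
4908.8 T = 124237 − 54396 = 69841
T ≈ 14.23 °C — above 0 °C, consistent with complete melting.

T_f ≈ 14.2 °C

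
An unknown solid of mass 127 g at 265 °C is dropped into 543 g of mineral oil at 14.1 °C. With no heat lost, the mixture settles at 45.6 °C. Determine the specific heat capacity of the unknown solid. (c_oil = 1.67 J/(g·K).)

m_s c (T_s − T_f) = m_oil c_oil (T_f − T_0):
127·c·(265 − 45.6) = 543·1.67·(45.6 − 14.1)
27864 c = 28565  ⇒  c ≈ 1.025 J/(g·K)

c ≈ 1.03 J/(g·K)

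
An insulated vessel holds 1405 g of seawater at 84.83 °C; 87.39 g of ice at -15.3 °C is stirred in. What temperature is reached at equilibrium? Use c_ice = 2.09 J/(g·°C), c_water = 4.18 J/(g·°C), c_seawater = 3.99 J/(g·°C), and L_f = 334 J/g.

Net heat exchanged in the isolated system is zero:
ice -15.3→0 °C: 87.39·2.09·15.3 = 2794.5
  latent heat to melt: 87.39·334 = 29188
  warm the meltwater: 365.29 T
  seawater cools: 1405·3.99·(T − 84.83) = 5606(T − 84.83)
5971.2 T = 475553 − 31983 = 443570
T ≈ 74.28 °C (positive, so assuming full melt was valid).

T_f ≈ 74.3 °C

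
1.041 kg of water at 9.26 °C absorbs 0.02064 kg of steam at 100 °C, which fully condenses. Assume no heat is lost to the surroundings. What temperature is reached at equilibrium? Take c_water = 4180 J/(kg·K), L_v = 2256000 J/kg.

T_f ≈ 21.5 °C

Heat gained plus heat lost sum to zero:
condense steam: −0.02064×2256000 = −46564; condensed water 100 °C→T: 86.28(T − 100); original water: 4351.4(T − 9.26)
4437.7 T = 46564 + 8627.5 + 40294 = 95485
T ≈ 21.52 °C (< 100 °C, so full condensation is consistent).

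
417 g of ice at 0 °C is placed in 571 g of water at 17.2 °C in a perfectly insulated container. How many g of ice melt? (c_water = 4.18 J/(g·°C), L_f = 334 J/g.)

Heat available from the water dropping to 0 °C: 571·4.18·17.2 = 41053 J.
To melt every bit of ice: 417·334 = 139278 J.
That's not enough to melt it all — equilibrium is at 0 °C with ice remaining.
m_melted·334 = 41053  ⇒  m_melted ≈ 122.9 g.

m_melted ≈ 123 g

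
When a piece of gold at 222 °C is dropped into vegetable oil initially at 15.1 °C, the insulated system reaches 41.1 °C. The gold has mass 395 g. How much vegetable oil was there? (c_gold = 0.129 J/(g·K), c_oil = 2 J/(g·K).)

Conservation of energy gives ΣQ = 0:
395×0.129×(41.1 − 222) + m×2×(41.1 − 15.1) = 0
52 m = 9217.8
m = 9217.8/52 ≈ 177.3 g

m ≈ 177 g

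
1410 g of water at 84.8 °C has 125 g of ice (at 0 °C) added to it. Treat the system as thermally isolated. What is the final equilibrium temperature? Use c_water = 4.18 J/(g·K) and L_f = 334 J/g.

T_f ≈ 71.4 °C

Heat gained plus heat lost sum to zero:
latent heat to melt: 125·334 = 41750
  warm the meltwater: 522.5 T
  water: 5893.8(T − 84.8)
6416.3 T = 499794 − 41750 = 458044
T ≈ 71.39 °C — above 0 °C, consistent with complete melting.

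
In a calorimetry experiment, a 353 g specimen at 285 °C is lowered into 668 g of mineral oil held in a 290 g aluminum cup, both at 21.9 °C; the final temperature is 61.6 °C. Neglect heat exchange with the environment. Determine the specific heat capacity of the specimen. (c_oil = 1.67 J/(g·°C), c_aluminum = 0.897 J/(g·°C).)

c ≈ 0.693 J/(g·°C)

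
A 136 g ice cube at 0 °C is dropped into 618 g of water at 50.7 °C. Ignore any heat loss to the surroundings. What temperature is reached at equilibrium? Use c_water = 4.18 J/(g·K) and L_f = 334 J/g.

T_f ≈ 27.1 °C

Taking heat into each body as positive, Σ m c ΔT = 0:
latent heat to melt: 136×334 = 45424; warm the meltwater: 568.48 T; water: 2583.2(T − 50.7)
3151.7 T = 130970 − 45424 = 85546
T ≈ 27.14 °C — above 0 °C, consistent with complete melting.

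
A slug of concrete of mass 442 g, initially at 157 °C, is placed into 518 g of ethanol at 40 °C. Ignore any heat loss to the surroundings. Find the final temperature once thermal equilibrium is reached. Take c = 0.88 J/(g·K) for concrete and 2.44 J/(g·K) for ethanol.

T_f = Σ m_i c_i T_i / Σ m_i c_i:
T_f = (388.96·157 + 1263.9·40) / (388.96 + 1263.9)
    = 111624 / 1652.9 ≈ 67.53 °C

T_f ≈ 67.5 °C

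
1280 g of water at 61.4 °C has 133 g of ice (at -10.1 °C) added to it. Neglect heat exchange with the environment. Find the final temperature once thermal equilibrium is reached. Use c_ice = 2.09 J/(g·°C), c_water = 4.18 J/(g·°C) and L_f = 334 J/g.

T_f ≈ 47.6 °C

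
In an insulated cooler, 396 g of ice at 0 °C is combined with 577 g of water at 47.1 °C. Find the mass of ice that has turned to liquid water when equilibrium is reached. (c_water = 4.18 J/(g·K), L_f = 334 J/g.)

Water can give up m c ΔT = 577×4.18×47.1 = 113599 J before reaching 0 °C.
Fully melting the ice requires m_ice L_f = 396×334 = 132264 J.
That's not enough to melt it all — equilibrium is at 0 °C with ice remaining.
Mass melted = 113599/334 ≈ 340.1 g.

m_melted ≈ 340 g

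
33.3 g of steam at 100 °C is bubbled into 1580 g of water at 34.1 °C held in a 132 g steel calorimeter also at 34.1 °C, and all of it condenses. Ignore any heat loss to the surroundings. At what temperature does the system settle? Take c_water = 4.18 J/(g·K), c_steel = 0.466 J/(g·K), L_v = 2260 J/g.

Let T be the final temperature. ΣQ_i = 0:
latent heat released on condensation: 33.3×2260 = 75258
  condensed water 100 °C→T: 139.19(T − 100)
  original water: 6604.4(T − 34.1)
  steel cup: 132×0.466×(T − 34.1) = 61.51(T − 34.1)
6805.1 T = 75258 + 13919 + 227308 = 316485
T ≈ 46.51 °C, under the boiling point, so the assumption holds.

T_f ≈ 46.5 °C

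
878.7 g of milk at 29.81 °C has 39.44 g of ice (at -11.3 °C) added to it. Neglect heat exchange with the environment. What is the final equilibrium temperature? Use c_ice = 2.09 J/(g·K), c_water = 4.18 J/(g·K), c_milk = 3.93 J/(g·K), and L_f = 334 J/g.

Setting the total heat transfer to zero:
warm ice to 0 °C: 39.44·2.09·(0 − (-11.3)) = 931.45
  melt ice: 39.44·334 = 13173
  warm the meltwater: 164.86 T
  milk: 3453.3(T − 29.81)
3618.2 T = 102943 − 14104 = 88838
T ≈ 24.55 °C (positive, so assuming full melt was valid).

T_f ≈ 24.6 °C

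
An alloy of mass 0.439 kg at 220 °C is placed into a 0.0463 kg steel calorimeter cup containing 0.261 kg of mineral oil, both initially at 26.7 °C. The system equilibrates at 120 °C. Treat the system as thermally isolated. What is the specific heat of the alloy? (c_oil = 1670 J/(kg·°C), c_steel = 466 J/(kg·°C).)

c ≈ 972 J/(kg·°C)

Setting the total heat transfer to zero:
0.439×c×(120 − 220) + 0.261×1670×(120 − 26.7) + 0.0463×466×(120 − 26.7) = 0
-43.9 c = -42680
c = -42680/-43.9 ≈ 972.2 J/(kg·°C)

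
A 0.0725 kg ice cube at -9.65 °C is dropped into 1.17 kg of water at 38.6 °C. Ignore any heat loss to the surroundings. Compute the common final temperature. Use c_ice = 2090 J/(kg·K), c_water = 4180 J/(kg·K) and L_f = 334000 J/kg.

Taking heat into each body as positive, Σ m c ΔT = 0:
ice -9.65→0 °C: 0.0725×2090×9.65 = 1462.2
  fusion: m_ice L_f = 0.0725×334000 = 24215
  warm the meltwater: 303.05 T
  water: 4890.6(T − 38.6)
5193.6 T = 188777 − 25677 = 163100
T ≈ 31.40 °C — above 0 °C, consistent with complete melting.

T_f ≈ 31.4 °C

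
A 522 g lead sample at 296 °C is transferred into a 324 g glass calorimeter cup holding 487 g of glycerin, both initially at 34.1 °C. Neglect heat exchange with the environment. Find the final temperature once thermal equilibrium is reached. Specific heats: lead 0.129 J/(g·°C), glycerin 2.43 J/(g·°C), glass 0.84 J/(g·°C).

T_f ≈ 45.7 °C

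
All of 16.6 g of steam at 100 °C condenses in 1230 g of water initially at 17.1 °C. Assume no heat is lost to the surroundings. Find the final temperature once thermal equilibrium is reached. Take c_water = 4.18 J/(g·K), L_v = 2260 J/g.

T_f ≈ 25.4 °C

Conservation of energy gives ΣQ = 0:
latent heat released on condensation: 16.6·2260 = 37516; condensed water 100 °C→T: 69.39(T − 100); water warms: 1230·4.18·(T − 17.1) = 5141.4(T − 17.1)
5210.8 T = 37516 + 6938.8 + 87918 = 132373
T ≈ 25.40 °C — below 100 °C, confirming all the steam condensed.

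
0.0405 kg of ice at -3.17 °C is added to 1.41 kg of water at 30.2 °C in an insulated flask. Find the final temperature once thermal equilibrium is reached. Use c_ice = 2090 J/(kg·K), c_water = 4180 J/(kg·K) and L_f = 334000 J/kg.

Net heat exchanged in the isolated system is zero:
warm ice to 0 °C: 0.0405×2090×(0 − (-3.17)) = 268.32
  latent heat to melt: 0.0405×334000 = 13527
  meltwater 0→T: 0.0405×4180×T = 169.29 T
  water cools: 1.41×4180×(T − 30.2) = 5893.8(T − 30.2)
6063.1 T = 177993 − 13795 = 164197
T ≈ 27.08 °C (positive, so assuming full melt was valid).

T_f ≈ 27.1 °C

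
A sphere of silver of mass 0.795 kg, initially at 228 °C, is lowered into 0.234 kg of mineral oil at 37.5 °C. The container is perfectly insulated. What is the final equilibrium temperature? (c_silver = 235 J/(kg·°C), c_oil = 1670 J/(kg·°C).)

T_f ≈ 99.1 °C

Set heat shed by the hot body equal to heat absorbed by the cold body:
0.795*235*(228 − T) = 0.234*1670*(T − 37.5)
186.83(228 − T) = 390.78(T − 37.5)
577.61 T = 57250  ⇒  T ≈ 99.12 °C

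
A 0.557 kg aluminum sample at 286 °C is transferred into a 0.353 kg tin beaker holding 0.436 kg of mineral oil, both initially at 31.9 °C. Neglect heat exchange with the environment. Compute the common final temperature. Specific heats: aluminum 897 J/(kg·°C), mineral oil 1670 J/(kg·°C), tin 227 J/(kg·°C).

Setting the total heat transfer to zero:
0.557·897·(T − 286) + 0.436·1670·(T − 31.9) + 0.353·227·(T − 31.9) = 0
1307.9 T = 168677
T = 168677 / 1307.9 = 129 °C

T_f ≈ 129.0 °C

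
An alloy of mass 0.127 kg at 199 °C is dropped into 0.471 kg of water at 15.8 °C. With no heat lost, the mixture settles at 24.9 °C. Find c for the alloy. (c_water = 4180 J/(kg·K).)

c ≈ 810 J/(kg·K)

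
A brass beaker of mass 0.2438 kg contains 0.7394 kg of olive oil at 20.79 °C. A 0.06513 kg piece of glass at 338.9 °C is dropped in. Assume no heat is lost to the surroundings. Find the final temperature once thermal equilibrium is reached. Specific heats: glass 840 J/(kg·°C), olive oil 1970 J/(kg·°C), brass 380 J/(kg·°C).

Taking heat into each body as positive, Σ m c ΔT = 0:
0.06513·840·(T − 338.9) + 0.7394·1970·(T − 20.79) + 0.2438·380·(T − 20.79) = 0
54.71(T − 338.9) + 1456.6(T − 20.79) + 92.64(T − 20.79) = 0
(54.71 + 1456.6 + 92.64) T = 54.71·338.9 + 1456.6·20.79 + 92.64·20.79
T = 50750/1604 ≈ 31.64 °C

T_f ≈ 31.6 °C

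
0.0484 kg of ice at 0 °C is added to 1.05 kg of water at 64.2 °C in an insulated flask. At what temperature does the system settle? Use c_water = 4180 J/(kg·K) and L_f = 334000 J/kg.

Conservation of energy gives ΣQ = 0:
melt ice: 0.0484·334000 = 16166; meltwater 0→T: 0.0484·4180·T = 202.31 T; water cools: 1.05·4180·(T − 64.2) = 4389(T − 64.2)
4591.3 T = 281774 − 16166 = 265608
T ≈ 57.85 °C (positive, so assuming full melt was valid).

T_f ≈ 57.9 °C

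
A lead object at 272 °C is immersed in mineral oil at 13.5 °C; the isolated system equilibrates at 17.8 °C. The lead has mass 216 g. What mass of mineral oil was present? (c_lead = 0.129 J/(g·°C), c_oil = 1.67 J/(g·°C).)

Heat lost by the lead = heat gained by the oil:
216×0.129×(272 − 17.8) = m×1.67×(17.8 − 13.5)
7.181 m = 7083  ⇒  m ≈ 986.4 g

m ≈ 986 g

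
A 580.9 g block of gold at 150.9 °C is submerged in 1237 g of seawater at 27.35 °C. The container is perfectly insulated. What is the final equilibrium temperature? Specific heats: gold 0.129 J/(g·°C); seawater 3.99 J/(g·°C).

T_f ≈ 29.2 °C

Setting the total heat transfer to zero:
580.9*0.129*(T − 150.9) + 1237*3.99*(T − 27.35) = 0
5010.6 T = 146297
T ≈ 29.20 °C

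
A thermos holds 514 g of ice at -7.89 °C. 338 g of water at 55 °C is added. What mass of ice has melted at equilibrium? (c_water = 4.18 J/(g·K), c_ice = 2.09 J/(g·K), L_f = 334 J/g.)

m_melted ≈ 207 g

Water can give up m c ΔT = 338×4.18×55 = 77706 J before reaching 0 °C.
Warming the ice to 0 °C takes 514×2.09×7.89 = 8475.9 J, leaving 69230 J for melting.
Fully melting the ice requires m_ice L_f = 514×334 = 171676 J.
69230 J < 171676 J, so only part of the ice melts and the system sits at 0 °C.
Mass melted = 69230/334 ≈ 207.3 g.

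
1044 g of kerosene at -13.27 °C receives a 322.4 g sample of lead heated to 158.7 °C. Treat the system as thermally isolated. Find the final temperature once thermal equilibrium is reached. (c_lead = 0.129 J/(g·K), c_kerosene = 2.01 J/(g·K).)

T_f ≈ -9.9 °C

T_f is the heat-capacity-weighted average of the initial temperatures:
T_f = (41.59·158.7 + 2098.4·(-13.27)) / (41.59 + 2098.4)
    = -21246 / 2140 ≈ -9.93 °C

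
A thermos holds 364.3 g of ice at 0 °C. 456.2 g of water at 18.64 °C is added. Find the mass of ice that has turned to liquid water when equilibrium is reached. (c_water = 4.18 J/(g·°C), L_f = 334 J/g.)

m_melted ≈ 106 g

Water can give up m c ΔT = 456.2×4.18×18.64 = 35545 J before reaching 0 °C.
To melt every bit of ice: 364.3×334 = 121676 J.
That's not enough to melt it all — equilibrium is at 0 °C with ice remaining.
Mass melted = 35545/334 ≈ 106.4 g.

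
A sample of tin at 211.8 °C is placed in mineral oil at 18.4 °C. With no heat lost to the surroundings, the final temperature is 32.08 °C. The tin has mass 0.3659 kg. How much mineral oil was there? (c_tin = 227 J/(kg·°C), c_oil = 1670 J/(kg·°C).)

m ≈ 0.653 kg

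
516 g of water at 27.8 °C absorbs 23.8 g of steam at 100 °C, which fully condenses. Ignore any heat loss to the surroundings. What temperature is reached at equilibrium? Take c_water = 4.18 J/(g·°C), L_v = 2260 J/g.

Energy balance with sensible and latent terms:
steam→water at 100 °C releases m L_v = 23.8·2260 = 53788; condensate cools 100→T: 23.8·4.18·(T − 100) = 99.48(T − 100); original water: 2156.9(T − 27.8)
2256.4 T = 53788 + 9948.4 + 59961 = 123698
T ≈ 54.82 °C, under the boiling point, so the assumption holds.

T_f ≈ 54.8 °C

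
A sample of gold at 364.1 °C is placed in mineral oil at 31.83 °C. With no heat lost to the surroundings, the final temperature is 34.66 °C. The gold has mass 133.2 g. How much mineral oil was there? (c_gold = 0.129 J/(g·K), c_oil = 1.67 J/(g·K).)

Taking heat into each body as positive, Σ m c ΔT = 0:
133.2·0.129·(34.66 − 364.1) + m·1.67·(34.66 − 31.83) = 0
4.726 m = 5660.7
m = 5660.7/4.726 ≈ 1198 g

m ≈ 1200 g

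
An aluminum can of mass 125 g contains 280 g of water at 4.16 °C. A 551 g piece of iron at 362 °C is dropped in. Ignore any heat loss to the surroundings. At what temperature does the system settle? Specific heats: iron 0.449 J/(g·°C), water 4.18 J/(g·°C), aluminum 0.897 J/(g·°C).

Net heat exchanged in the isolated system is zero:
551·0.449·(T − 362) + 280·4.18·(T − 4.16) + 125·0.897·(T − 4.16) = 0
(247.4 + 1170.4 + 112.12) T = 247.4·362 + 1170.4·4.16 + 112.12·4.16
T = 94894 / 1529.9 = 62 °C

T_f ≈ 62.0 °C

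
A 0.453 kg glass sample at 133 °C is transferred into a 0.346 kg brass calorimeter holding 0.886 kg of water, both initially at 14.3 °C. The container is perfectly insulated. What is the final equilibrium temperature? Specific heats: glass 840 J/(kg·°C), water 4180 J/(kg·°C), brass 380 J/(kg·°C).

T_f ≈ 25.0 °C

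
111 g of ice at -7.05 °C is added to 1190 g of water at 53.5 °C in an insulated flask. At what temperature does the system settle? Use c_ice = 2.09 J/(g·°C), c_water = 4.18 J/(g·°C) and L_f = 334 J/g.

T_f ≈ 41.8 °C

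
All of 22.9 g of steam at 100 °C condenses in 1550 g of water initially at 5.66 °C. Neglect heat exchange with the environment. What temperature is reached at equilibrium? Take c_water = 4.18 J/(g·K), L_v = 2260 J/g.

Net heat exchanged in the isolated system is zero:
condense steam: −22.9×2260 = −51754; condensate cools 100→T: 22.9×4.18×(T − 100) = 95.72(T − 100); original water: 6479(T − 5.66)
6574.7 T = 51754 + 9572.2 + 36671 = 97997
T ≈ 14.91 °C — below 100 °C, confirming all the steam condensed.

T_f ≈ 14.9 °C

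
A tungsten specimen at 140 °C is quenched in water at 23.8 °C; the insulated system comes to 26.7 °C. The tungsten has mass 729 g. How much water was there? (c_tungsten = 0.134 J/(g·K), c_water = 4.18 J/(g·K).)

m ≈ 913 g

Energy conservation, ΣQ = 0:
729·0.134·(26.7 − 140) + m·4.18·(26.7 − 23.8) = 0
12.12 m = 11068
m = 11068/12.12 ≈ 913 g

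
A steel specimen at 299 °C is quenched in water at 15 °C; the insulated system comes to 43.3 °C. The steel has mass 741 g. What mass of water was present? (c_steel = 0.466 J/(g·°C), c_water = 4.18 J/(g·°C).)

|Q_steel| = |Q_water|:
741·0.466·(299 − 43.3) = m·4.18·(43.3 − 15)
118.29 m = 88295  ⇒  m ≈ 746.4 g

m ≈ 746 g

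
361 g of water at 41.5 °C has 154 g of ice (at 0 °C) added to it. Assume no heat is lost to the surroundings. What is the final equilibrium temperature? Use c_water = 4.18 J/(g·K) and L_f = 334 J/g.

T_f ≈ 5.2 °C

Energy balance with sensible and latent terms:
melt ice: 154×334 = 51436; meltwater 0→T: 154×4.18×T = 643.72 T; water: 1509(T − 41.5)
2152.7 T = 62623 − 51436 = 11187
T ≈ 5.20 °C — above 0 °C, consistent with complete melting.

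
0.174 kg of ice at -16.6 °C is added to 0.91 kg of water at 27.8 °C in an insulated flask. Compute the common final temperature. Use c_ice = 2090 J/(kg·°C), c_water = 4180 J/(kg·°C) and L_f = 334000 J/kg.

T_f ≈ 9.2 °C

Setting the total heat transfer to zero:
warm ice to 0 °C: 0.174×2090×(0 − (-16.6)) = 6036.8
  latent heat to melt: 0.174×334000 = 58116
  warm the meltwater: 727.32 T
  water cools: 0.91×4180×(T − 27.8) = 3803.8(T − 27.8)
4531.1 T = 105746 − 64153 = 41593
T ≈ 9.18 °C — above 0 °C, consistent with complete melting.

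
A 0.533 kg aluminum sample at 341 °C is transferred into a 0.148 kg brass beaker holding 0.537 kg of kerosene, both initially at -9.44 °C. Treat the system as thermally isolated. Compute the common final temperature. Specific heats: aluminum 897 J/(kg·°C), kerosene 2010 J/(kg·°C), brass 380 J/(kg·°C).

Let T be the final temperature. ΣQ_i = 0:
0.533×897×(T − 341) + 0.537×2010×(T − (-9.44)) + 0.148×380×(T − (-9.44)) = 0
1613.7 T = 152312
T = 152312/1613.7 ≈ 94.39 °C

T_f ≈ 94.4 °C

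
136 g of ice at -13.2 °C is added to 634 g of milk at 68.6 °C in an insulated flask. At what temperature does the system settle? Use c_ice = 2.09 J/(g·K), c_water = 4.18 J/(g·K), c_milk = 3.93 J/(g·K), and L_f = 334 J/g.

Net heat exchanged in the isolated system is zero:
ice -13.2→0 °C: 136·2.09·13.2 = 3752; melt ice: 136·334 = 45424; meltwater 0→T: 136·4.18·T = 568.48 T; milk: 2491.6(T − 68.6)
3060.1 T = 170925 − 49176 = 121749
T ≈ 39.79 °C — above 0 °C, consistent with complete melting.

T_f ≈ 39.8 °C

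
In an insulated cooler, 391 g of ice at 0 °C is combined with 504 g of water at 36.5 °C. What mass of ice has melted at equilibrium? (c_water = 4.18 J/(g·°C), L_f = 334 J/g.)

m_melted ≈ 230 g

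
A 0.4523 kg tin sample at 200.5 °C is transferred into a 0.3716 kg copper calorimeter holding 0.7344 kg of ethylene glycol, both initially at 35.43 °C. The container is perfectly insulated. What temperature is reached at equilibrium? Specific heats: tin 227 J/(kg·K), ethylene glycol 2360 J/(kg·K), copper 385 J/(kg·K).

Heat gained plus heat lost sum to zero:
0.4523·227·(T − 200.5) + 0.7344·2360·(T − 35.43) + 0.3716·385·(T − 35.43) = 0
102.67(T − 200.5) + 1733.2(T − 35.43) + 143.07(T − 35.43) = 0
1978.9 T = 87061
T ≈ 43.99 °C

T_f ≈ 44.0 °C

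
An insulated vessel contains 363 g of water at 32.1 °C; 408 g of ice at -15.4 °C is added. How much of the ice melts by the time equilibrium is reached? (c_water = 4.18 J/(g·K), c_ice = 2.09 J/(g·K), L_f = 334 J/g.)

m_melted ≈ 107 g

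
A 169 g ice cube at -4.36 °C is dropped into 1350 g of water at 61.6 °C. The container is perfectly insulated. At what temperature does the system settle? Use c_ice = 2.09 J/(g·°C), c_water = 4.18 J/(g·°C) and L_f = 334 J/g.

Energy conservation, ΣQ = 0:
ice -4.36→0 °C: 169×2.09×4.36 = 1540
  latent heat to melt: 169×334 = 56446
  warm the meltwater: 706.42 T
  water: 5643(T − 61.6)
6349.4 T = 347609 − 57986 = 289623
T ≈ 45.61 °C — above 0 °C, consistent with complete melting.

T_f ≈ 45.6 °C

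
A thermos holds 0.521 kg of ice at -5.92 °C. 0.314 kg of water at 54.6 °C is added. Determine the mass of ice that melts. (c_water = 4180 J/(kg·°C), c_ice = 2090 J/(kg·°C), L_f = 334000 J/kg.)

Water can give up m c ΔT = 0.314×4180×54.6 = 71664 J before reaching 0 °C.
Warming the ice to 0 °C takes 0.521×2090×5.92 = 6446.2 J, leaving 65217 J for melting.
Melting all 0.521 kg of ice would need 0.521×334000 = 174014 J.
That's not enough to melt it all — equilibrium is at 0 °C with ice remaining.
m_melted×334000 = 65217  ⇒  m_melted ≈ 0.1953 kg.

m_melted ≈ 0.195 kg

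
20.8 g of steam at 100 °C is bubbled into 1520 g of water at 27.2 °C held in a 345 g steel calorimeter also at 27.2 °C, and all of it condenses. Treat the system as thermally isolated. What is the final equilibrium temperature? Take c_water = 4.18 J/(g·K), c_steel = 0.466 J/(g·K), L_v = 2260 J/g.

Heat gained plus heat lost sum to zero:
latent heat released on condensation: 20.8×2260 = 47008
  condensed water 100 °C→T: 86.94(T − 100)
  water warms: 1520×4.18×(T − 27.2) = 6353.6(T − 27.2)
  steel cup: 345×0.466×(T − 27.2) = 160.77(T − 27.2)
6601.3 T = 47008 + 8694.4 + 177191 = 232893
T ≈ 35.28 °C (< 100 °C, so full condensation is consistent).

T_f ≈ 35.3 °C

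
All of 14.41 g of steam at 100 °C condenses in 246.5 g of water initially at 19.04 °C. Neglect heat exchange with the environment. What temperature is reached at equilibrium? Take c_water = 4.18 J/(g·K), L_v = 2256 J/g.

Let T be the final temperature. ΣQ_i = 0:
steam→water at 100 °C releases m L_v = 14.41×2256 = 32509
  condensate cools 100→T: 14.41×4.18×(T − 100) = 60.23(T − 100)
  original water: 1030.4(T − 19.04)
1090.6 T = 32509 + 6023.4 + 19618 = 58151
T ≈ 53.32 °C — below 100 °C, confirming all the steam condensed.

T_f ≈ 53.3 °C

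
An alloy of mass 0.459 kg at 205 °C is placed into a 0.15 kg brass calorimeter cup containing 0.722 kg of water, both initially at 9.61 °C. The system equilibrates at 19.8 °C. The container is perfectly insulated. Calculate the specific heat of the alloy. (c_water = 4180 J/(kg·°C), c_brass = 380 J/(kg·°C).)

c ≈ 369 J/(kg·°C)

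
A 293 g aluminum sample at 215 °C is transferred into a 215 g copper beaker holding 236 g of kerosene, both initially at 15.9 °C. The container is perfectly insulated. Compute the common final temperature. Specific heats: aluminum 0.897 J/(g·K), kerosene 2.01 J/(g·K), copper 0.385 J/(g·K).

Net heat exchanged in the isolated system is zero:
293*0.897*(T − 215) + 236*2.01*(T − 15.9) + 215*0.385*(T − 15.9) = 0
262.82(T − 215) + 474.36(T − 15.9) + 82.78(T − 15.9) = 0
(262.82 + 474.36 + 82.78) T = 262.82*215 + 474.36*15.9 + 82.78*15.9
T = 65365 / 819.96 = 79.7 °C

T_f ≈ 79.7 °C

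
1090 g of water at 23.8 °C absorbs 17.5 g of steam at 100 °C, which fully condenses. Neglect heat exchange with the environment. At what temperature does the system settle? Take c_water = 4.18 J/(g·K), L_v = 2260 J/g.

T_f ≈ 33.5 °C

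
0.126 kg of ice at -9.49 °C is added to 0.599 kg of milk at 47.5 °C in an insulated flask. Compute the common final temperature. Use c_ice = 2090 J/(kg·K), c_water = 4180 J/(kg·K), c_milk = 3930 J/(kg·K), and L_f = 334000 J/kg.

T_f ≈ 23.3 °C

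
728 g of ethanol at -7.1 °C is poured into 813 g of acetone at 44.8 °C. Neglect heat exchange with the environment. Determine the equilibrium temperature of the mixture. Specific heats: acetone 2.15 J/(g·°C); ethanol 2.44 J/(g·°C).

T_f ≈ 18.6 °C

Setting the total heat transfer to zero:
813·2.15·(T − 44.8) + 728·2.44·(T − (-7.1)) = 0
1747.9(T − 44.8) + 1776.3(T − (-7.1)) = 0
3524.3 T = 65696
T = 65696 / 3524.3 = 18.6 °C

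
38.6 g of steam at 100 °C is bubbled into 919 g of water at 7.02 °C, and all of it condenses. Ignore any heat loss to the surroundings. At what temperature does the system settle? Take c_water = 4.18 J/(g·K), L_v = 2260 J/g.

Heat gained plus heat lost sum to zero:
latent heat released on condensation: 38.6×2260 = 87236
  condensed water 100 °C→T: 161.35(T − 100)
  water warms: 919×4.18×(T − 7.02) = 3841.4(T − 7.02)
4002.8 T = 87236 + 16135 + 26967 = 130338
T ≈ 32.56 °C, under the boiling point, so the assumption holds.

T_f ≈ 32.6 °C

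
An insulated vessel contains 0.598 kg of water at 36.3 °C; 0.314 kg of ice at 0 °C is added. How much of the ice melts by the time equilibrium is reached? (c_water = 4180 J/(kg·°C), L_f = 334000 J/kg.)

Cooling the water to 0 °C releases 0.598·4180·36.3 = 90737 J.
Fully melting the ice requires m_ice L_f = 0.314·334000 = 104876 J.
90737 J < 104876 J, so only part of the ice melts and the system sits at 0 °C.
m_melted·334000 = 90737  ⇒  m_melted ≈ 0.2717 kg.

m_melted ≈ 0.272 kg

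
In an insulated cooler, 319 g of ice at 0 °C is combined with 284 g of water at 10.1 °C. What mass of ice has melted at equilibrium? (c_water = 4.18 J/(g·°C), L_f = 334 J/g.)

Water can give up m c ΔT = 284·4.18·10.1 = 11990 J before reaching 0 °C.
Fully melting the ice requires m_ice L_f = 319·334 = 106546 J.
Since 11990 < 106546 J, not all the ice melts; equilibrium is at 0 °C.
m_melted·334 = 11990  ⇒  m_melted ≈ 35.9 g.

m_melted ≈ 35.9 g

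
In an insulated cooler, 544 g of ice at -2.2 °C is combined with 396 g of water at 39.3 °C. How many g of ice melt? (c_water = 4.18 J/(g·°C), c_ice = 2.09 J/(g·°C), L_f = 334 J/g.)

m_melted ≈ 187 g

Water can give up m c ΔT = 396×4.18×39.3 = 65053 J before reaching 0 °C.
Warming the ice to 0 °C takes 544×2.09×2.2 = 2501.3 J, leaving 62551 J for melting.
To melt every bit of ice: 544×334 = 181696 J.
That's not enough to melt it all — equilibrium is at 0 °C with ice remaining.
Mass melted = 62551/334 ≈ 187.3 g.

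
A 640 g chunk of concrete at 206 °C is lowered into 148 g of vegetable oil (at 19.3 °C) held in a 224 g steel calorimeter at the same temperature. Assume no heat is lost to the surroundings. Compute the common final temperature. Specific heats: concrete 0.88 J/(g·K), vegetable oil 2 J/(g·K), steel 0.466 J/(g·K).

Taking heat into each body as positive, Σ m c ΔT = 0:
640*0.88*(T − 206) + 148*2*(T − 19.3) + 224*0.466*(T − 19.3) = 0
563.2(T − 206) + 296(T − 19.3) + 104.38(T − 19.3) = 0
963.58 T = 123747
T = 123747 / 963.58 = 128 °C

T_f ≈ 128.4 °C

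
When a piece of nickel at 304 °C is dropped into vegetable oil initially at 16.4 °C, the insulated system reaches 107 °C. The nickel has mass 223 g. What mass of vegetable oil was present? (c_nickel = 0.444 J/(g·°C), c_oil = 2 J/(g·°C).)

m ≈ 108 g

Heat lost by the nickel = heat gained by the oil:
223×0.444×(304 − 107) = m×2×(107 − 16.4)
181.2 m = 19505  ⇒  m ≈ 107.6 g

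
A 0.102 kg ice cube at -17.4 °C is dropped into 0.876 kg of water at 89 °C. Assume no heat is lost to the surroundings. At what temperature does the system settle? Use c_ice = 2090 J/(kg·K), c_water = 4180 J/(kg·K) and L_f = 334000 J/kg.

T_f ≈ 70.5 °C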